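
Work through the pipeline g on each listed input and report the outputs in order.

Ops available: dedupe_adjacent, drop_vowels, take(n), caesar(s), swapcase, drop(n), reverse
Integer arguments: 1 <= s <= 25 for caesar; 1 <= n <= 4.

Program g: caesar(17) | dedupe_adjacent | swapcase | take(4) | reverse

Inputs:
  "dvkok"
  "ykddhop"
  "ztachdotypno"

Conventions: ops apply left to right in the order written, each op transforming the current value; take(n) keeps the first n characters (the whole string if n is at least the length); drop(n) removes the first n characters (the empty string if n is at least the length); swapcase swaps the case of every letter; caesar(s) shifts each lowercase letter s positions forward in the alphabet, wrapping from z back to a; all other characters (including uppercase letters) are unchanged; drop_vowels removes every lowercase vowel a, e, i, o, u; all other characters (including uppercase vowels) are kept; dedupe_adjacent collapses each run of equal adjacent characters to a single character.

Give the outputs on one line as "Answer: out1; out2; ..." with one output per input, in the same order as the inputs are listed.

Execution, op by op:
  "dvkok" -> "umbfb" -> "umbfb" -> "UMBFB" -> "UMBF" -> "FBMU"
  "ykddhop" -> "pbuuyfg" -> "pbuyfg" -> "PBUYFG" -> "PBUY" -> "YUBP"
  "ztachdotypno" -> "qkrtyufkpgef" -> "qkrtyufkpgef" -> "QKRTYUFKPGEF" -> "QKRT" -> "TRKQ"

"FBMU"; "YUBP"; "TRKQ"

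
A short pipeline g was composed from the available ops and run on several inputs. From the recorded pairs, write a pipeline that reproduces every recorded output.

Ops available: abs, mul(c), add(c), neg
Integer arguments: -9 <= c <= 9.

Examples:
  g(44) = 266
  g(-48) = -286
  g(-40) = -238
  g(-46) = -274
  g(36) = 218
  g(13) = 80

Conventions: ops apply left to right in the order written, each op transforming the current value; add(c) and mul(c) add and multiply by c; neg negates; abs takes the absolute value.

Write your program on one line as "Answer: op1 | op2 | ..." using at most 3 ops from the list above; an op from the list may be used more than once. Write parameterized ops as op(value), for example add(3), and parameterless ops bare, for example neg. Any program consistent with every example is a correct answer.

mul(6) | add(2)

Check, running the answer program on each example:
  44 -> 264 -> 266
  -48 -> -288 -> -286
  -40 -> -240 -> -238
  -46 -> -276 -> -274
  36 -> 216 -> 218
  13 -> 78 -> 80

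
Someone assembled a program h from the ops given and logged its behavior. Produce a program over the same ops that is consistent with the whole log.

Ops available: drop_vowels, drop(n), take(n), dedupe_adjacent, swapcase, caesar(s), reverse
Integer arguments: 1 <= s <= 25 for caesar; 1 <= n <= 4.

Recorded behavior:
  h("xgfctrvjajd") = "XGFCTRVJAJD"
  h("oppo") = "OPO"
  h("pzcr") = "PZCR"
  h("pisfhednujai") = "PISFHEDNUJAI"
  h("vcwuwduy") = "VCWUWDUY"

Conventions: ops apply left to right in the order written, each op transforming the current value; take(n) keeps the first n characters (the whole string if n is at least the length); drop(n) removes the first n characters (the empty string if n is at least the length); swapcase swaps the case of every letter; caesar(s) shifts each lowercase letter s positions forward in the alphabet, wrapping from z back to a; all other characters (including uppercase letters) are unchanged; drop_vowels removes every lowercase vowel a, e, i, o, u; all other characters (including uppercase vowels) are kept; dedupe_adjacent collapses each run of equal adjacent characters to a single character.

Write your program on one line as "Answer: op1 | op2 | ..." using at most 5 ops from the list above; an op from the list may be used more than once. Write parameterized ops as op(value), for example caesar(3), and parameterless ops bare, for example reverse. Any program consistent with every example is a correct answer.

reverse | dedupe_adjacent | reverse | swapcase

Check, running the answer program on each example:
  "xgfctrvjajd" -> "djajvrtcfgx" -> "djajvrtcfgx" -> "xgfctrvjajd" -> "XGFCTRVJAJD"
  "oppo" -> "oppo" -> "opo" -> "opo" -> "OPO"
  "pzcr" -> "rczp" -> "rczp" -> "pzcr" -> "PZCR"
  "pisfhednujai" -> "iajundehfsip" -> "iajundehfsip" -> "pisfhednujai" -> "PISFHEDNUJAI"
  "vcwuwduy" -> "yudwuwcv" -> "yudwuwcv" -> "vcwuwduy" -> "VCWUWDUY"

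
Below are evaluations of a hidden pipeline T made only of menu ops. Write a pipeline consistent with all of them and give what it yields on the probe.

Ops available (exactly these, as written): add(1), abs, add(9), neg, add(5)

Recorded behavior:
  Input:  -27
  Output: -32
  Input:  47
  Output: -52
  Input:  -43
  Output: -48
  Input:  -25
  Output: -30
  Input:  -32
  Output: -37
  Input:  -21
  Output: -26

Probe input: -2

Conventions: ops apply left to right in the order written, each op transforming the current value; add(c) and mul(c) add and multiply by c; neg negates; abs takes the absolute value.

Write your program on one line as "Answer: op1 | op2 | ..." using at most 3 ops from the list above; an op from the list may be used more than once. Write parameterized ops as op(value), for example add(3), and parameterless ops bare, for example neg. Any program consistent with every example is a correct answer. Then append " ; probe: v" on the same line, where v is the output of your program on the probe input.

abs | add(5) | neg ; probe: -7

Check, running the answer program on each example:
  -27 -> 27 -> 32 -> -32
  47 -> 47 -> 52 -> -52
  -43 -> 43 -> 48 -> -48
  -25 -> 25 -> 30 -> -30
  -32 -> 32 -> 37 -> -37
  -21 -> 21 -> 26 -> -26
  probe: -2 -> 2 -> 7 -> -7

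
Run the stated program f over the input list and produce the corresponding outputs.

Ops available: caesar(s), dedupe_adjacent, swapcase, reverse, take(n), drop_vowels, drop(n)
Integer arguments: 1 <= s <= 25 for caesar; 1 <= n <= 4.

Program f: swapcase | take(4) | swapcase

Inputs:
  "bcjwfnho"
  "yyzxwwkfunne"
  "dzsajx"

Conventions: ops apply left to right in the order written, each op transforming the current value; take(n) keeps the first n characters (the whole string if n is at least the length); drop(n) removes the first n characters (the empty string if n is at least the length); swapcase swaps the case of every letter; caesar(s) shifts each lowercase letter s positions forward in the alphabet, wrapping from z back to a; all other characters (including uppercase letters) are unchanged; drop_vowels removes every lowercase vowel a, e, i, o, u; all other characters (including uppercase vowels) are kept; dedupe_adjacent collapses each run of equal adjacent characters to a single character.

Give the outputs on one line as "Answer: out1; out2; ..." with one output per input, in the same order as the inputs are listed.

Execution, op by op:
  "bcjwfnho" -> "BCJWFNHO" -> "BCJW" -> "bcjw"
  "yyzxwwkfunne" -> "YYZXWWKFUNNE" -> "YYZX" -> "yyzx"
  "dzsajx" -> "DZSAJX" -> "DZSA" -> "dzsa"

"bcjw"; "yyzx"; "dzsa"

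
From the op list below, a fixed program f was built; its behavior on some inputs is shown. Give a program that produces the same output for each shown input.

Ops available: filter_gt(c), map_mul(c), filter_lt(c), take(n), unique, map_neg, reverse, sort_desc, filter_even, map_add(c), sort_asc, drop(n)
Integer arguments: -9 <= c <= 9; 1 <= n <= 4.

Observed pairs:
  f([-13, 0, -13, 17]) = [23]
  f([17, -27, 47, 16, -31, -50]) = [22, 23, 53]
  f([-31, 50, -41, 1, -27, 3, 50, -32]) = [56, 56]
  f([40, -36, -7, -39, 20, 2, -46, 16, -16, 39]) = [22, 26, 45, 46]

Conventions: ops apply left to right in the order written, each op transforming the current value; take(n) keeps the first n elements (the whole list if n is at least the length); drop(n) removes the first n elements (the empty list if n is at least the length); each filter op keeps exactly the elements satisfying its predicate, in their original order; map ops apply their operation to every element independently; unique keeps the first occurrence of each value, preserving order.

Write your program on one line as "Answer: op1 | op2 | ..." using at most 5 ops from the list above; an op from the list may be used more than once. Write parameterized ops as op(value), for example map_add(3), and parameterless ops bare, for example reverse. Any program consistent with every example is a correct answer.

map_add(3) | map_add(-1) | filter_gt(6) | sort_asc | map_add(4)

Check, running the answer program on each example:
  [-13, 0, -13, 17] -> [-10, 3, -10, 20] -> [-11, 2, -11, 19] -> [19] -> [19] -> [23]
  [17, -27, 47, 16, -31, -50] -> [20, -24, 50, 19, -28, -47] -> [19, -25, 49, 18, -29, -48] -> [19, 49, 18] -> [18, 19, 49] -> [22, 23, 53]
  [-31, 50, -41, 1, -27, 3, 50, -32] -> [-28, 53, -38, 4, -24, 6, 53, -29] -> [-29, 52, -39, 3, -25, 5, 52, -30] -> [52, 52] -> [52, 52] -> [56, 56]
  [40, -36, -7, -39, 20, 2, -46, 16, -16, 39] -> [43, -33, -4, -36, 23, 5, -43, 19, -13, 42] -> [42, -34, -5, -37, 22, 4, -44, 18, -14, 41] -> [42, 22, 18, 41] -> [18, 22, 41, 42] -> [22, 26, 45, 46]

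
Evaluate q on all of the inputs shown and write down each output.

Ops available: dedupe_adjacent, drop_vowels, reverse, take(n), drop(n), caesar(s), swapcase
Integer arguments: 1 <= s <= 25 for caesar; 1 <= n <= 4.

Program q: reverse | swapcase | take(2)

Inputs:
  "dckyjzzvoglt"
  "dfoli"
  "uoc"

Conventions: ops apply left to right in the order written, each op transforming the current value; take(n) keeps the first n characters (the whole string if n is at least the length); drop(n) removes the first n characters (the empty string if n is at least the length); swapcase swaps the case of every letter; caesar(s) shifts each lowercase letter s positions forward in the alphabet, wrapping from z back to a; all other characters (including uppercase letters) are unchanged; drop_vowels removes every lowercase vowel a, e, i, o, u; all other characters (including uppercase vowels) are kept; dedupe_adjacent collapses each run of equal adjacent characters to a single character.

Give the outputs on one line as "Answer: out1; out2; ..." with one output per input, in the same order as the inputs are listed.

"TL"; "IL"; "CO"

Execution, op by op:
  "dckyjzzvoglt" -> "tlgovzzjykcd" -> "TLGOVZZJYKCD" -> "TL"
  "dfoli" -> "ilofd" -> "ILOFD" -> "IL"
  "uoc" -> "cou" -> "COU" -> "CO"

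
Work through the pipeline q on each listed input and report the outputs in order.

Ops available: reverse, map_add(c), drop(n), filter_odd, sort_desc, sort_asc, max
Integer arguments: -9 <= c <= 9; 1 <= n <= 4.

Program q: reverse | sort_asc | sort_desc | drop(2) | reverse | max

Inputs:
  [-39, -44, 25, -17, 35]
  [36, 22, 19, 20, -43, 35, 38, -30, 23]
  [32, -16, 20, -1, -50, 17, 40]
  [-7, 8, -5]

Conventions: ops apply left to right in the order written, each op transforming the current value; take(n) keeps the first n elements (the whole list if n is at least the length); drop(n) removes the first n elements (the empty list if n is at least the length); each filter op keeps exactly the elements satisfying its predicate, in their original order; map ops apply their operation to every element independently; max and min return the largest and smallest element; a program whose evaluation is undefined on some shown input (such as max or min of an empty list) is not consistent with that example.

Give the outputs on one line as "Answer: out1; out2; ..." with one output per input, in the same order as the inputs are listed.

Execution, op by op:
  [-39, -44, 25, -17, 35] -> [35, -17, 25, -44, -39] -> [-44, -39, -17, 25, 35] -> [35, 25, -17, -39, -44] -> [-17, -39, -44] -> [-44, -39, -17] -> -17
  [36, 22, 19, 20, -43, 35, 38, -30, 23] -> [23, -30, 38, 35, -43, 20, 19, 22, 36] -> [-43, -30, 19, 20, 22, 23, 35, 36, 38] -> [38, 36, 35, 23, 22, 20, 19, -30, -43] -> [35, 23, 22, 20, 19, -30, -43] -> [-43, -30, 19, 20, 22, 23, 35] -> 35
  [32, -16, 20, -1, -50, 17, 40] -> [40, 17, -50, -1, 20, -16, 32] -> [-50, -16, -1, 17, 20, 32, 40] -> [40, 32, 20, 17, -1, -16, -50] -> [20, 17, -1, -16, -50] -> [-50, -16, -1, 17, 20] -> 20
  [-7, 8, -5] -> [-5, 8, -7] -> [-7, -5, 8] -> [8, -5, -7] -> [-7] -> [-7] -> -7

-17; 35; 20; -7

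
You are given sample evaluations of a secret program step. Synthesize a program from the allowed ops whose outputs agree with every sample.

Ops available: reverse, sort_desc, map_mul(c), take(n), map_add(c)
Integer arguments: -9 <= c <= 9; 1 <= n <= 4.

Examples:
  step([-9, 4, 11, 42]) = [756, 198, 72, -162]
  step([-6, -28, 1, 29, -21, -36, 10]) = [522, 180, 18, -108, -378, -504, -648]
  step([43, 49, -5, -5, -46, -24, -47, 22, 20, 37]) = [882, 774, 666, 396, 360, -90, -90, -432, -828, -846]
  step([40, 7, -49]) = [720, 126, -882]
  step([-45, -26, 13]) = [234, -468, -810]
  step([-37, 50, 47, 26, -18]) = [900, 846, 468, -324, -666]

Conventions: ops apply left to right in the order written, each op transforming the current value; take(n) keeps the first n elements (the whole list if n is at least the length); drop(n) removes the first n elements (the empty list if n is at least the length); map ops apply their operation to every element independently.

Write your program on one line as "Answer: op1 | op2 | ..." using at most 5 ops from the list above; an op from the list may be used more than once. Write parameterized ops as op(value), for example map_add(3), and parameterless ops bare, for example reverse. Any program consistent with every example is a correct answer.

sort_desc | map_mul(-3) | reverse | map_mul(-6) | sort_desc

Check, running the answer program on each example:
  [-9, 4, 11, 42] -> [42, 11, 4, -9] -> [-126, -33, -12, 27] -> [27, -12, -33, -126] -> [-162, 72, 198, 756] -> [756, 198, 72, -162]
  [-6, -28, 1, 29, -21, -36, 10] -> [29, 10, 1, -6, -21, -28, -36] -> [-87, -30, -3, 18, 63, 84, 108] -> [108, 84, 63, 18, -3, -30, -87] -> [-648, -504, -378, -108, 18, 180, 522] -> [522, 180, 18, -108, -378, -504, -648]
  [43, 49, -5, -5, -46, -24, -47, 22, 20, 37] -> [49, 43, 37, 22, 20, -5, -5, -24, -46, -47] -> [-147, -129, -111, -66, -60, 15, 15, 72, 138, 141] -> [141, 138, 72, 15, 15, -60, -66, -111, -129, -147] -> [-846, -828, -432, -90, -90, 360, 396, 666, 774, 882] -> [882, 774, 666, 396, 360, -90, -90, -432, -828, -846]
  [40, 7, -49] -> [40, 7, -49] -> [-120, -21, 147] -> [147, -21, -120] -> [-882, 126, 720] -> [720, 126, -882]
  [-45, -26, 13] -> [13, -26, -45] -> [-39, 78, 135] -> [135, 78, -39] -> [-810, -468, 234] -> [234, -468, -810]
  [-37, 50, 47, 26, -18] -> [50, 47, 26, -18, -37] -> [-150, -141, -78, 54, 111] -> [111, 54, -78, -141, -150] -> [-666, -324, 468, 846, 900] -> [900, 846, 468, -324, -666]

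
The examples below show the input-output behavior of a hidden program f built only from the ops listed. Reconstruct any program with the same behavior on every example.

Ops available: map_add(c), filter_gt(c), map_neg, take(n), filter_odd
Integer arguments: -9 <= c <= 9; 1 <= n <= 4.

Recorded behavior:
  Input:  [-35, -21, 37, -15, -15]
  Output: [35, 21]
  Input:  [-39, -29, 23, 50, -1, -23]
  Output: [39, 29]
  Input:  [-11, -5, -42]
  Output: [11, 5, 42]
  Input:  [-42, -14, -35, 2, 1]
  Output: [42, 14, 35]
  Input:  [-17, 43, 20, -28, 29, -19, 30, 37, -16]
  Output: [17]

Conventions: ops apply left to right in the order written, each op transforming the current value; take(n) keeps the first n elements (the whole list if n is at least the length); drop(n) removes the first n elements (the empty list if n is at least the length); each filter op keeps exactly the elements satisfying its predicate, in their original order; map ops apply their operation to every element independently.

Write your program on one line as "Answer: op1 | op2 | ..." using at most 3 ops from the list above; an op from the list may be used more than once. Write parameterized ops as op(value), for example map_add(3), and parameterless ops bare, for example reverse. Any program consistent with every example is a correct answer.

map_neg | take(3) | filter_gt(-7)

Check, running the answer program on each example:
  [-35, -21, 37, -15, -15] -> [35, 21, -37, 15, 15] -> [35, 21, -37] -> [35, 21]
  [-39, -29, 23, 50, -1, -23] -> [39, 29, -23, -50, 1, 23] -> [39, 29, -23] -> [39, 29]
  [-11, -5, -42] -> [11, 5, 42] -> [11, 5, 42] -> [11, 5, 42]
  [-42, -14, -35, 2, 1] -> [42, 14, 35, -2, -1] -> [42, 14, 35] -> [42, 14, 35]
  [-17, 43, 20, -28, 29, -19, 30, 37, -16] -> [17, -43, -20, 28, -29, 19, -30, -37, 16] -> [17, -43, -20] -> [17]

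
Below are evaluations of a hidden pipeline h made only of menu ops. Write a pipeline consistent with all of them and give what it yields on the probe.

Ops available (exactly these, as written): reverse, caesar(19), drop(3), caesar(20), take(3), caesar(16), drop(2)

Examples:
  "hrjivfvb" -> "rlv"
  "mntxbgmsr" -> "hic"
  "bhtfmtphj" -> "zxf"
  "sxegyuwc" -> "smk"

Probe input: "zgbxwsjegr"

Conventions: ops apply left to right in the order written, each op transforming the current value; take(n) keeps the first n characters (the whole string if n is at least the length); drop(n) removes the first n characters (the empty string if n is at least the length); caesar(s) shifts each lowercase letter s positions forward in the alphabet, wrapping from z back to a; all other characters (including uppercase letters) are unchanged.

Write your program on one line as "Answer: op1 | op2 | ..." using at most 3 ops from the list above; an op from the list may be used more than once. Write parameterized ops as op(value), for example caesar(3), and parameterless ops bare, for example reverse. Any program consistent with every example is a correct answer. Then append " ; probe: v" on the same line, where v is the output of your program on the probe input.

reverse | take(3) | caesar(16) ; probe: "hwu"

Check, running the answer program on each example:
  "hrjivfvb" -> "bvfvijrh" -> "bvf" -> "rlv"
  "mntxbgmsr" -> "rsmgbxtnm" -> "rsm" -> "hic"
  "bhtfmtphj" -> "jhptmfthb" -> "jhp" -> "zxf"
  "sxegyuwc" -> "cwuygexs" -> "cwu" -> "smk"
  probe: "zgbxwsjegr" -> "rgejswxbgz" -> "rge" -> "hwu"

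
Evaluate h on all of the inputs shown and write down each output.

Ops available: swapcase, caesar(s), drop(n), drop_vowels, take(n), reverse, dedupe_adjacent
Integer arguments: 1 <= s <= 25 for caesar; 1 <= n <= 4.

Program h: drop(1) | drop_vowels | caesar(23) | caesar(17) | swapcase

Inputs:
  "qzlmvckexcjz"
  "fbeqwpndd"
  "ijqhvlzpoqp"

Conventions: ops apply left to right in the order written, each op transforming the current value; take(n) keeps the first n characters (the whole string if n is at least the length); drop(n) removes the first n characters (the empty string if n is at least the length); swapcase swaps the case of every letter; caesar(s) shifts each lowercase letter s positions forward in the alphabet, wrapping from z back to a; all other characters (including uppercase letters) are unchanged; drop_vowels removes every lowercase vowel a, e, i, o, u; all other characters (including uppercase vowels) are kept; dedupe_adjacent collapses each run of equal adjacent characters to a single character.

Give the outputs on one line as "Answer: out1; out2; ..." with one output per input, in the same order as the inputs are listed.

"NZAJQYLQXN"; "PEKDBRR"; "XEVJZNDED"

Execution, op by op:
  "qzlmvckexcjz" -> "zlmvckexcjz" -> "zlmvckxcjz" -> "wijszhuzgw" -> "nzajqylqxn" -> "NZAJQYLQXN"
  "fbeqwpndd" -> "beqwpndd" -> "bqwpndd" -> "yntmkaa" -> "pekdbrr" -> "PEKDBRR"
  "ijqhvlzpoqp" -> "jqhvlzpoqp" -> "jqhvlzpqp" -> "gnesiwmnm" -> "xevjznded" -> "XEVJZNDED"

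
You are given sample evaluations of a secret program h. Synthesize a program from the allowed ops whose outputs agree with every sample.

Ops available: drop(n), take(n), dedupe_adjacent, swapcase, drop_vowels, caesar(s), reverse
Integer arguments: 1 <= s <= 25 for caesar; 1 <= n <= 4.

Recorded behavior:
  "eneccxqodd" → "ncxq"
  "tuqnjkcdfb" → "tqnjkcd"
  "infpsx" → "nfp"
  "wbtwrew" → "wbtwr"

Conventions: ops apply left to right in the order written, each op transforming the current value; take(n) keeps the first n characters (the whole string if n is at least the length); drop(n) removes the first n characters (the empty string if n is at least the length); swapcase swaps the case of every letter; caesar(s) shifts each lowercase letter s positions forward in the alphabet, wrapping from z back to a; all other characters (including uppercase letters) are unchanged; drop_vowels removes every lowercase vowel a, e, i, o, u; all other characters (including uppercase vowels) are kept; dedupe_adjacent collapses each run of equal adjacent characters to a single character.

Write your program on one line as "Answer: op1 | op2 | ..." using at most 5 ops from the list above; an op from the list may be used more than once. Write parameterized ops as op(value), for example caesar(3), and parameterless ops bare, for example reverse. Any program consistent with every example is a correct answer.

reverse | drop(2) | reverse | drop_vowels | dedupe_adjacent

Check, running the answer program on each example:
  "eneccxqodd" -> "ddoqxccene" -> "oqxccene" -> "eneccxqo" -> "nccxq" -> "ncxq"
  "tuqnjkcdfb" -> "bfdckjnqut" -> "dckjnqut" -> "tuqnjkcd" -> "tqnjkcd" -> "tqnjkcd"
  "infpsx" -> "xspfni" -> "pfni" -> "infp" -> "nfp" -> "nfp"
  "wbtwrew" -> "werwtbw" -> "rwtbw" -> "wbtwr" -> "wbtwr" -> "wbtwr"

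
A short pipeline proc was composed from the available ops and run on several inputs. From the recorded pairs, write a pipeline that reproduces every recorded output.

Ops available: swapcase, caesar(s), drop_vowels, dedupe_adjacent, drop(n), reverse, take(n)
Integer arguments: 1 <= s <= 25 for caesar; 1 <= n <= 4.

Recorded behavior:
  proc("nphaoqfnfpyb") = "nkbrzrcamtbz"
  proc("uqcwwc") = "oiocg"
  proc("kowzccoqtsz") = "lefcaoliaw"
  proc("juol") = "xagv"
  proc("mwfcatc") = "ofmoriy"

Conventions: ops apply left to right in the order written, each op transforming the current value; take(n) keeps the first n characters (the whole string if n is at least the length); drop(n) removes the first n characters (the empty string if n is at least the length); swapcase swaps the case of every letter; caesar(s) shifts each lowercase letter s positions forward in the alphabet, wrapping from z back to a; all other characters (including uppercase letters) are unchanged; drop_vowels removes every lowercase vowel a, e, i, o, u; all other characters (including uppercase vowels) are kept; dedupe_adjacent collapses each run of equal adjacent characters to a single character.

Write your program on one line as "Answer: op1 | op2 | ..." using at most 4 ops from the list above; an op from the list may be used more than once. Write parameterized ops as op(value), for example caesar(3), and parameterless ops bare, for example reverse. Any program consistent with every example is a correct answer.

caesar(12) | reverse | dedupe_adjacent

Check, running the answer program on each example:
  "nphaoqfnfpyb" -> "zbtmacrzrbkn" -> "nkbrzrcamtbz" -> "nkbrzrcamtbz"
  "uqcwwc" -> "gcoiio" -> "oiiocg" -> "oiocg"
  "kowzccoqtsz" -> "wailooacfel" -> "lefcaooliaw" -> "lefcaoliaw"
  "juol" -> "vgax" -> "xagv" -> "xagv"
  "mwfcatc" -> "yiromfo" -> "ofmoriy" -> "ofmoriy"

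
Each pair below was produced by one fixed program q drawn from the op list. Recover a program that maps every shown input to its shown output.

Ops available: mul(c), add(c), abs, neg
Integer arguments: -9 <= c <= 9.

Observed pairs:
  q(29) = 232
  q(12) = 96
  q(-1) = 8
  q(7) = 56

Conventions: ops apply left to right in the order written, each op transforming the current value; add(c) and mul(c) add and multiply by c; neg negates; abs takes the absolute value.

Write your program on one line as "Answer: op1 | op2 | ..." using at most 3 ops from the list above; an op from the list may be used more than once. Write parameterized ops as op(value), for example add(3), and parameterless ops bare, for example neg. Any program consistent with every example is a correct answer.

mul(8) | neg | abs

Check, running the answer program on each example:
  29 -> 232 -> -232 -> 232
  12 -> 96 -> -96 -> 96
  -1 -> -8 -> 8 -> 8
  7 -> 56 -> -56 -> 56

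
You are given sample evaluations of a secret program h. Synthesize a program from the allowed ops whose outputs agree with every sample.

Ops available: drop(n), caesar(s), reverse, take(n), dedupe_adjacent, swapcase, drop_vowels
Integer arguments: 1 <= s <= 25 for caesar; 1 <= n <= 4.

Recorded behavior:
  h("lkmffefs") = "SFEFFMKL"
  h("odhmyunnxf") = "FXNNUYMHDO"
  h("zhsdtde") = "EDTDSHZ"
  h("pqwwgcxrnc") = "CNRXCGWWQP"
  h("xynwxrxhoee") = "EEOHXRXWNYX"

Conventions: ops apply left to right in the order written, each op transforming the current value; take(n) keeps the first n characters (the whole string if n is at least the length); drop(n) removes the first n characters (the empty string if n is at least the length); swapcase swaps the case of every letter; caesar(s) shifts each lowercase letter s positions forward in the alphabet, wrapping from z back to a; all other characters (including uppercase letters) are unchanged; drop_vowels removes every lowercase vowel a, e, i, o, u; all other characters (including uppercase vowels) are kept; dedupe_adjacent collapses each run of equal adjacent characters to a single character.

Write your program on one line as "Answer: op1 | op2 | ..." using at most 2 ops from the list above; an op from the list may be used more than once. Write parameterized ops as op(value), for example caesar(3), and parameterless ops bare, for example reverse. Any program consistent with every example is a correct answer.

reverse | swapcase

Check, running the answer program on each example:
  "lkmffefs" -> "sfeffmkl" -> "SFEFFMKL"
  "odhmyunnxf" -> "fxnnuymhdo" -> "FXNNUYMHDO"
  "zhsdtde" -> "edtdshz" -> "EDTDSHZ"
  "pqwwgcxrnc" -> "cnrxcgwwqp" -> "CNRXCGWWQP"
  "xynwxrxhoee" -> "eeohxrxwnyx" -> "EEOHXRXWNYX"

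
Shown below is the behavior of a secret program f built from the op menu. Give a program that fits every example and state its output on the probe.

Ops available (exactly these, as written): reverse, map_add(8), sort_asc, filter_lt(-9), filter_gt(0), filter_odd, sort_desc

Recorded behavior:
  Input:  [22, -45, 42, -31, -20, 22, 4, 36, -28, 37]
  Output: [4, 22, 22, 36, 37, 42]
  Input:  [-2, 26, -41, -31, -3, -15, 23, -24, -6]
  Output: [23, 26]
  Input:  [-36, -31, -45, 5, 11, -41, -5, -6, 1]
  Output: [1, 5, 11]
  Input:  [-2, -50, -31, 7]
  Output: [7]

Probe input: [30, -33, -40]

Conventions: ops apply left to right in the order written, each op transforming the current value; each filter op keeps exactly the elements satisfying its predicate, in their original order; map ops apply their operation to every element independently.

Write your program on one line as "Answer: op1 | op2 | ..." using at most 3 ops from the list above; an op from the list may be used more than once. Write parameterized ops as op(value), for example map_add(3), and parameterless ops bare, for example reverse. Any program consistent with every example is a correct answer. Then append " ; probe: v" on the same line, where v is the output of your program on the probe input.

filter_gt(0) | sort_desc | sort_asc ; probe: [30]

Check, running the answer program on each example:
  [22, -45, 42, -31, -20, 22, 4, 36, -28, 37] -> [22, 42, 22, 4, 36, 37] -> [42, 37, 36, 22, 22, 4] -> [4, 22, 22, 36, 37, 42]
  [-2, 26, -41, -31, -3, -15, 23, -24, -6] -> [26, 23] -> [26, 23] -> [23, 26]
  [-36, -31, -45, 5, 11, -41, -5, -6, 1] -> [5, 11, 1] -> [11, 5, 1] -> [1, 5, 11]
  [-2, -50, -31, 7] -> [7] -> [7] -> [7]
  probe: [30, -33, -40] -> [30] -> [30] -> [30]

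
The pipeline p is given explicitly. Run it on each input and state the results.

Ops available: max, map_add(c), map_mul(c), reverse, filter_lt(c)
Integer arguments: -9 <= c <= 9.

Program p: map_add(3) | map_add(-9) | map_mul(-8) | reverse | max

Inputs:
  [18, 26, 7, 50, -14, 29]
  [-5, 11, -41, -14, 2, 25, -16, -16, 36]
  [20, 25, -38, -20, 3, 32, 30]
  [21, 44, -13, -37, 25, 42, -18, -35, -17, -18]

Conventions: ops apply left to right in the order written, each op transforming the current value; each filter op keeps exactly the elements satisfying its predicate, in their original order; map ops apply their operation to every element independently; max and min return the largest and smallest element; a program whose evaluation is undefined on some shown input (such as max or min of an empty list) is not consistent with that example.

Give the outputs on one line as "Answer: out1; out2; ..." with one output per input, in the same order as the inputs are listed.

160; 376; 352; 344

Execution, op by op:
  [18, 26, 7, 50, -14, 29] -> [21, 29, 10, 53, -11, 32] -> [12, 20, 1, 44, -20, 23] -> [-96, -160, -8, -352, 160, -184] -> [-184, 160, -352, -8, -160, -96] -> 160
  [-5, 11, -41, -14, 2, 25, -16, -16, 36] -> [-2, 14, -38, -11, 5, 28, -13, -13, 39] -> [-11, 5, -47, -20, -4, 19, -22, -22, 30] -> [88, -40, 376, 160, 32, -152, 176, 176, -240] -> [-240, 176, 176, -152, 32, 160, 376, -40, 88] -> 376
  [20, 25, -38, -20, 3, 32, 30] -> [23, 28, -35, -17, 6, 35, 33] -> [14, 19, -44, -26, -3, 26, 24] -> [-112, -152, 352, 208, 24, -208, -192] -> [-192, -208, 24, 208, 352, -152, -112] -> 352
  [21, 44, -13, -37, 25, 42, -18, -35, -17, -18] -> [24, 47, -10, -34, 28, 45, -15, -32, -14, -15] -> [15, 38, -19, -43, 19, 36, -24, -41, -23, -24] -> [-120, -304, 152, 344, -152, -288, 192, 328, 184, 192] -> [192, 184, 328, 192, -288, -152, 344, 152, -304, -120] -> 344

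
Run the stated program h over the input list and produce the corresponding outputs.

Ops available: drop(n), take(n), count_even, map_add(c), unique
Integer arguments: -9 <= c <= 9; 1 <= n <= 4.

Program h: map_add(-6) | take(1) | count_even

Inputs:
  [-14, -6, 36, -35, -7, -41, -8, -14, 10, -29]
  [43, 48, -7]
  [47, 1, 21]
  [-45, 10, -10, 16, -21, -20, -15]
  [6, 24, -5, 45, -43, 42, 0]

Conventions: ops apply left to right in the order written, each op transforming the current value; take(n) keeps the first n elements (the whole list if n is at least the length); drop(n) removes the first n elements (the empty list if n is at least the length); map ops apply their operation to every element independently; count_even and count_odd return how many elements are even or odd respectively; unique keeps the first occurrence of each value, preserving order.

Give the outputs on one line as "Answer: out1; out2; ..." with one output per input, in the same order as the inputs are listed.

1; 0; 0; 0; 1

Execution, op by op:
  [-14, -6, 36, -35, -7, -41, -8, -14, 10, -29] -> [-20, -12, 30, -41, -13, -47, -14, -20, 4, -35] -> [-20] -> 1
  [43, 48, -7] -> [37, 42, -13] -> [37] -> 0
  [47, 1, 21] -> [41, -5, 15] -> [41] -> 0
  [-45, 10, -10, 16, -21, -20, -15] -> [-51, 4, -16, 10, -27, -26, -21] -> [-51] -> 0
  [6, 24, -5, 45, -43, 42, 0] -> [0, 18, -11, 39, -49, 36, -6] -> [0] -> 1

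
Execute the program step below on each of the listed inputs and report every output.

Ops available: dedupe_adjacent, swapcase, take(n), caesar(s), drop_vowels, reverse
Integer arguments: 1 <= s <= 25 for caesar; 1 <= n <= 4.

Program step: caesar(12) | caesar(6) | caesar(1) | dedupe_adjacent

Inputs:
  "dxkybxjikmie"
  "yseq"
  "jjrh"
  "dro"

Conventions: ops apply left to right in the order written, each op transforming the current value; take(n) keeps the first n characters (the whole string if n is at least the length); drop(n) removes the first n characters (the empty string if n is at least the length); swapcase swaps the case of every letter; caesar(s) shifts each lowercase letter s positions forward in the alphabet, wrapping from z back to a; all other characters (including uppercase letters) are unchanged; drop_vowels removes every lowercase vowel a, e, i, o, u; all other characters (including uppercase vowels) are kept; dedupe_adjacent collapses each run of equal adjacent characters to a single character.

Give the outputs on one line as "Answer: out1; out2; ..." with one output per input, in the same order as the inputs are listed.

"wqdruqcbdfbx"; "rlxj"; "cka"; "wkh"

Execution, op by op:
  "dxkybxjikmie" -> "pjwknjvuwyuq" -> "vpcqtpbaceaw" -> "wqdruqcbdfbx" -> "wqdruqcbdfbx"
  "yseq" -> "keqc" -> "qkwi" -> "rlxj" -> "rlxj"
  "jjrh" -> "vvdt" -> "bbjz" -> "ccka" -> "cka"
  "dro" -> "pda" -> "vjg" -> "wkh" -> "wkh"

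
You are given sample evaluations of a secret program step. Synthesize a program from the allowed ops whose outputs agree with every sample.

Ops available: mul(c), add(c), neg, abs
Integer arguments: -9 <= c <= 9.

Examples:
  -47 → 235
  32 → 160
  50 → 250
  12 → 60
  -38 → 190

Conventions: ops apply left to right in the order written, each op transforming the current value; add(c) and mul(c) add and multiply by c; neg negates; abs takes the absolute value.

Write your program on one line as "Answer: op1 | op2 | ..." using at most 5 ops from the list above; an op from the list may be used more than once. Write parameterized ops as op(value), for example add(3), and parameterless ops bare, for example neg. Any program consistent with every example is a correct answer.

neg | abs | mul(-5) | abs

Check, running the answer program on each example:
  -47 -> 47 -> 47 -> -235 -> 235
  32 -> -32 -> 32 -> -160 -> 160
  50 -> -50 -> 50 -> -250 -> 250
  12 -> -12 -> 12 -> -60 -> 60
  -38 -> 38 -> 38 -> -190 -> 190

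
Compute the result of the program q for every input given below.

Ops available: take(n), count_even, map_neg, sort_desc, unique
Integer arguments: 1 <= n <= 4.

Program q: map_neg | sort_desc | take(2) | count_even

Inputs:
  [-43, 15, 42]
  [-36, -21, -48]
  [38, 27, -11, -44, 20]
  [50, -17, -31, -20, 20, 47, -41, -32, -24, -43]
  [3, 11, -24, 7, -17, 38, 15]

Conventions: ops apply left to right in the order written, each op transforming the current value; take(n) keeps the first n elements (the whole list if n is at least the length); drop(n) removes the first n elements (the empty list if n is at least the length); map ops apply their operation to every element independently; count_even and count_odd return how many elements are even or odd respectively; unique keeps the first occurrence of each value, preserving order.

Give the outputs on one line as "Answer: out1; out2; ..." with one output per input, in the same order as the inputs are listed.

0; 2; 1; 0; 1

Execution, op by op:
  [-43, 15, 42] -> [43, -15, -42] -> [43, -15, -42] -> [43, -15] -> 0
  [-36, -21, -48] -> [36, 21, 48] -> [48, 36, 21] -> [48, 36] -> 2
  [38, 27, -11, -44, 20] -> [-38, -27, 11, 44, -20] -> [44, 11, -20, -27, -38] -> [44, 11] -> 1
  [50, -17, -31, -20, 20, 47, -41, -32, -24, -43] -> [-50, 17, 31, 20, -20, -47, 41, 32, 24, 43] -> [43, 41, 32, 31, 24, 20, 17, -20, -47, -50] -> [43, 41] -> 0
  [3, 11, -24, 7, -17, 38, 15] -> [-3, -11, 24, -7, 17, -38, -15] -> [24, 17, -3, -7, -11, -15, -38] -> [24, 17] -> 1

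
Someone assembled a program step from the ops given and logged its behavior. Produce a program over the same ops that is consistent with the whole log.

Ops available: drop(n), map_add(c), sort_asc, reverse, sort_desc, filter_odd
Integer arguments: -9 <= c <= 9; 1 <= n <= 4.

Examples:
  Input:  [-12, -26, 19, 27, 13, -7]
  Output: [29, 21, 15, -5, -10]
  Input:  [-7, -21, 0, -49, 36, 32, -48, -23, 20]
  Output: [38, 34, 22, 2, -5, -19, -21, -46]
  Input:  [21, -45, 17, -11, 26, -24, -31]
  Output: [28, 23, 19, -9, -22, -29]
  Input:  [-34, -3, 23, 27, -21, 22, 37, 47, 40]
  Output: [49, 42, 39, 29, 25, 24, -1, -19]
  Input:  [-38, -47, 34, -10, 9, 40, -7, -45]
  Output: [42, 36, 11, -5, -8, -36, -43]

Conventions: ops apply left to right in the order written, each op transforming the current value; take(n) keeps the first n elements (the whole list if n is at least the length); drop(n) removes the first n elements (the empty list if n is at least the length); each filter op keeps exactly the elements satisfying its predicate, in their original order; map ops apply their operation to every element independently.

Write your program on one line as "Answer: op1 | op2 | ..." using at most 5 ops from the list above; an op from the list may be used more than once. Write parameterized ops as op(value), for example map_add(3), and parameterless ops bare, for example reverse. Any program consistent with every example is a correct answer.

sort_desc | reverse | drop(1) | sort_desc | map_add(2)

Check, running the answer program on each example:
  [-12, -26, 19, 27, 13, -7] -> [27, 19, 13, -7, -12, -26] -> [-26, -12, -7, 13, 19, 27] -> [-12, -7, 13, 19, 27] -> [27, 19, 13, -7, -12] -> [29, 21, 15, -5, -10]
  [-7, -21, 0, -49, 36, 32, -48, -23, 20] -> [36, 32, 20, 0, -7, -21, -23, -48, -49] -> [-49, -48, -23, -21, -7, 0, 20, 32, 36] -> [-48, -23, -21, -7, 0, 20, 32, 36] -> [36, 32, 20, 0, -7, -21, -23, -48] -> [38, 34, 22, 2, -5, -19, -21, -46]
  [21, -45, 17, -11, 26, -24, -31] -> [26, 21, 17, -11, -24, -31, -45] -> [-45, -31, -24, -11, 17, 21, 26] -> [-31, -24, -11, 17, 21, 26] -> [26, 21, 17, -11, -24, -31] -> [28, 23, 19, -9, -22, -29]
  [-34, -3, 23, 27, -21, 22, 37, 47, 40] -> [47, 40, 37, 27, 23, 22, -3, -21, -34] -> [-34, -21, -3, 22, 23, 27, 37, 40, 47] -> [-21, -3, 22, 23, 27, 37, 40, 47] -> [47, 40, 37, 27, 23, 22, -3, -21] -> [49, 42, 39, 29, 25, 24, -1, -19]
  [-38, -47, 34, -10, 9, 40, -7, -45] -> [40, 34, 9, -7, -10, -38, -45, -47] -> [-47, -45, -38, -10, -7, 9, 34, 40] -> [-45, -38, -10, -7, 9, 34, 40] -> [40, 34, 9, -7, -10, -38, -45] -> [42, 36, 11, -5, -8, -36, -43]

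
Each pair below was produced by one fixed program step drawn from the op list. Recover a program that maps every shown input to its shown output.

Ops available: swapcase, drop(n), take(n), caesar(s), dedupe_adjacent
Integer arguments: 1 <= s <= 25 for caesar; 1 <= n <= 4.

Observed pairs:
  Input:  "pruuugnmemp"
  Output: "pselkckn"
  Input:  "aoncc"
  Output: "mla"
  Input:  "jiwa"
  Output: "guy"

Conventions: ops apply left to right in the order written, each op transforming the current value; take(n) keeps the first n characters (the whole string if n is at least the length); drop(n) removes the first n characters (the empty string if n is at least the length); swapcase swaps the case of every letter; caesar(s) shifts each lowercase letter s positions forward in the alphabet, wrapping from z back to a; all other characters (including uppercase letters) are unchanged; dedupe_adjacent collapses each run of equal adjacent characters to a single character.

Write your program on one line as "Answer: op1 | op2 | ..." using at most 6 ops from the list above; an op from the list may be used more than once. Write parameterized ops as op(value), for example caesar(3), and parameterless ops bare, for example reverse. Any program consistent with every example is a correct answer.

caesar(24) | swapcase | drop(1) | swapcase | dedupe_adjacent

Check, running the answer program on each example:
  "pruuugnmemp" -> "npssselkckn" -> "NPSSSELKCKN" -> "PSSSELKCKN" -> "pssselkckn" -> "pselkckn"
  "aoncc" -> "ymlaa" -> "YMLAA" -> "MLAA" -> "mlaa" -> "mla"
  "jiwa" -> "hguy" -> "HGUY" -> "GUY" -> "guy" -> "guy"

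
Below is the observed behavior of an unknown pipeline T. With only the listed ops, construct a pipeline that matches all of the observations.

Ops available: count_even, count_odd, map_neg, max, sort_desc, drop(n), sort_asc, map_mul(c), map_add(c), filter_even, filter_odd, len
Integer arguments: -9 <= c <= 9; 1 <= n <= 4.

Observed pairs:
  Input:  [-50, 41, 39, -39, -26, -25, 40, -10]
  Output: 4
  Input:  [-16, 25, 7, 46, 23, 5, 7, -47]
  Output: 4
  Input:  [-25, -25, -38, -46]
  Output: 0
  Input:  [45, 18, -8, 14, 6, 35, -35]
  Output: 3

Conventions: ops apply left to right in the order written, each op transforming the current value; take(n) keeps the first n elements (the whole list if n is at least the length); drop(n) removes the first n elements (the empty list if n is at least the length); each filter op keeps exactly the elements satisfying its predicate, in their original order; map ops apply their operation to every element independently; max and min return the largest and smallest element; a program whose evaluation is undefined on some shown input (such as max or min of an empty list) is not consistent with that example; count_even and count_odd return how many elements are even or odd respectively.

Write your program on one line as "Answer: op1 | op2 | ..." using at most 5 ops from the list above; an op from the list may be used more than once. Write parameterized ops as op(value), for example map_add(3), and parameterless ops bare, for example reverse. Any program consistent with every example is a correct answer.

sort_asc | map_neg | drop(4) | len

Check, running the answer program on each example:
  [-50, 41, 39, -39, -26, -25, 40, -10] -> [-50, -39, -26, -25, -10, 39, 40, 41] -> [50, 39, 26, 25, 10, -39, -40, -41] -> [10, -39, -40, -41] -> 4
  [-16, 25, 7, 46, 23, 5, 7, -47] -> [-47, -16, 5, 7, 7, 23, 25, 46] -> [47, 16, -5, -7, -7, -23, -25, -46] -> [-7, -23, -25, -46] -> 4
  [-25, -25, -38, -46] -> [-46, -38, -25, -25] -> [46, 38, 25, 25] -> [] -> 0
  [45, 18, -8, 14, 6, 35, -35] -> [-35, -8, 6, 14, 18, 35, 45] -> [35, 8, -6, -14, -18, -35, -45] -> [-18, -35, -45] -> 3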